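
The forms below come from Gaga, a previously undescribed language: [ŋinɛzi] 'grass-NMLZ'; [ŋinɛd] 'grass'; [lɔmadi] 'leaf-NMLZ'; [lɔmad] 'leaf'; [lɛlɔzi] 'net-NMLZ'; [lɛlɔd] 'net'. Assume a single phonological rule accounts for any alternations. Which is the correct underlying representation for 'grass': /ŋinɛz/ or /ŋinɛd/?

The root 'grass' surfaces as [ŋinɛzi] and [ŋinɛd], with a stem-final [z] ~ [d] alternation.
The stem 'leaf' ([lɔmadi], [lɔmad]) shows [d] unchanged in both environments, so [d] cannot be basic with [z] derived before the NMLZ suffix.
The underlying segment must be /z/; voiced fricatives become stops word-finally, yielding [d] there.

/ŋinɛz/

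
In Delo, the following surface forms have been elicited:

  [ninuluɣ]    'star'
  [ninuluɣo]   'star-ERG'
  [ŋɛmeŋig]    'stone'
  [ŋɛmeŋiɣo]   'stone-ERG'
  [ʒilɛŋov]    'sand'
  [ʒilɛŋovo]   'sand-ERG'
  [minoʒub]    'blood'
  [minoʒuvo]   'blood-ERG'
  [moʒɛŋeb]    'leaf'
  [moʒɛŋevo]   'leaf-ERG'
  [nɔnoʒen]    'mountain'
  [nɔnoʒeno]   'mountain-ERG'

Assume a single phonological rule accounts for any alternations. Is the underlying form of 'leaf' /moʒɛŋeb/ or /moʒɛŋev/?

/moʒɛŋeb/

The stem for 'leaf' ends in [b] in [moʒɛŋeb] but [v] in [moʒɛŋevo].
The stem 'sand' ([ʒilɛŋov], [ʒilɛŋovo]) shows [v] unchanged in both environments, so [v] cannot be basic with [b] derived in isolation.
The alternation reflects intervocalic spirantization: voiced stops become fricatives between vowels. /b/ is underlying.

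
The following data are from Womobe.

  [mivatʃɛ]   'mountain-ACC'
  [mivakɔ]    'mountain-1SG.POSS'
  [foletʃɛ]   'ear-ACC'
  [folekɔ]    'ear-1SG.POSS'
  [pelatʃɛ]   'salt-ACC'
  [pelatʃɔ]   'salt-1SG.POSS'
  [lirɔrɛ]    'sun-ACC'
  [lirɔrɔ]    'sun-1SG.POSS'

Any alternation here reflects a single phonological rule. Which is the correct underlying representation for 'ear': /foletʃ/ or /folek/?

In [foletʃɛ] and [folekɔ] the final segment of 'ear' alternates: [tʃ] ~ [k].
The stem 'salt' ([pelatʃɛ], [pelatʃɔ]) shows [tʃ] unchanged in both environments, so [tʃ] cannot be basic with [k] derived before the 1SG.POSS suffix.
So /k/ is underlying, and a rule of palatalization before a front vowel — /k/ becomes palato-alveolar [tʃ] before a front vowel — gives [tʃ].

/folek/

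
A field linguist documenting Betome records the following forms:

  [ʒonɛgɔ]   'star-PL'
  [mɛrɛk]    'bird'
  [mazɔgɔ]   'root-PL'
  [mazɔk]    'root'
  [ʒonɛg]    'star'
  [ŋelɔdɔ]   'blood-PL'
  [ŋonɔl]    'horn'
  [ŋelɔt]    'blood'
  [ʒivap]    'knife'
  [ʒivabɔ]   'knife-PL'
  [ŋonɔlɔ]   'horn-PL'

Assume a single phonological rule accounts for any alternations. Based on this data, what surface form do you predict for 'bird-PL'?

The root 'root' surfaces as [mazɔgɔ] and [mazɔk], with a stem-final [g] ~ [k] alternation.
But 'star' keeps [g] in both environments ([ʒonɛgɔ], [ʒonɛg]), so there is no rule changing /g/ to [k] in isolation.
Therefore /k/ is basic and [g] is derived by intervocalic voicing (voiceless stops become voiced between vowels).
The one attested form of 'bird', [mɛrɛk], shows underlying /mɛrɛk/. Applying the same rule between vowels gives [mɛrɛgɔ].

[mɛrɛgɔ]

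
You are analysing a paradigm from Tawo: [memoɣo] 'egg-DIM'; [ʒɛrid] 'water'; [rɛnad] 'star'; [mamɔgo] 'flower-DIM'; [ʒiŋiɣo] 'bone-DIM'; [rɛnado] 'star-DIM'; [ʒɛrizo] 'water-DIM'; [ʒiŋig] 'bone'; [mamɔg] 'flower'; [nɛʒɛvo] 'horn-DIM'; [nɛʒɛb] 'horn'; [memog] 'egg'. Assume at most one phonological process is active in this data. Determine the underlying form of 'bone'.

The root 'bone' surfaces as [ʒiŋiɣo] and [ʒiŋig], with a stem-final [ɣ] ~ [g] alternation.
But 'flower' keeps [g] in both environments ([mamɔgo], [mamɔg]), so there is no rule changing /g/ to [ɣ] before the DIM suffix.
So /ɣ/ is underlying, and a rule of word-final hardening — voiced fricatives become stops word-finally — gives [g].
The underlying form of 'bone' is therefore /ʒiŋiɣ/.

/ʒiŋiɣ/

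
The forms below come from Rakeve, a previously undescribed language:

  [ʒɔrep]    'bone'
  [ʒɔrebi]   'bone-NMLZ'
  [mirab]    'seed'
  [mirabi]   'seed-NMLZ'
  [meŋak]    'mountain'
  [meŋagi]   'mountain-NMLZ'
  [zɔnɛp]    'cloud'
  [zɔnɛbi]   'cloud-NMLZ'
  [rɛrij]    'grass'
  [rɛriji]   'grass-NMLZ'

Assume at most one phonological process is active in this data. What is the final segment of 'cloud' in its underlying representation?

/p/

The root 'cloud' surfaces as [zɔnɛp] and [zɔnɛbi], with a stem-final [p] ~ [b] alternation.
But 'seed' keeps [b] in both environments ([mirab], [mirabi]), so there is no rule changing /b/ to [p] in isolation.
The alternation reflects intervocalic voicing: voiceless stops become voiced between vowels. /p/ is underlying.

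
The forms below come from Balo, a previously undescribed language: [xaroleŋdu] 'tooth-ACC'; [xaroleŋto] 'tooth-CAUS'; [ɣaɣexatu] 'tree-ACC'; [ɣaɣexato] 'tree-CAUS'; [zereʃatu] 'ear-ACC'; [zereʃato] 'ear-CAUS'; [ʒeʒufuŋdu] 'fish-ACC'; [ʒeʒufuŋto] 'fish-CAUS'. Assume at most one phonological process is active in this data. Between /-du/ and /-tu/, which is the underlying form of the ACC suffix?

/-du/

The ACC morpheme has two allomorphs, [-du] and [-tu].
By contrast the CAUS suffix keeps its initial [t] throughout — that segment must be underlying.
The ACC suffix is therefore /-du/ underlyingly, with post-vocalic devoicing: voiced stops become voiceless after a vowel.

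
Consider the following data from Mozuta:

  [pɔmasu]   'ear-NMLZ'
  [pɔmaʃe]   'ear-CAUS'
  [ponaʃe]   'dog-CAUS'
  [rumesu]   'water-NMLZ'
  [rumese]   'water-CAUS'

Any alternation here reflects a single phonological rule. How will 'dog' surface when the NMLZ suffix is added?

In [pɔmasu] and [pɔmaʃe] the final segment of 'ear' alternates: [s] ~ [ʃ].
But 'water' keeps [s] in both environments ([rumesu], [rumese]), so there is no rule changing /s/ to [ʃ] before the CAUS suffix.
The alternation reflects depalatalization: palato-alveolar /ʃ/ becomes [s] when no front vowel follows. /ʃ/ is underlying.
The one attested form of 'dog', [ponaʃe], shows underlying /ponaʃ/. Applying the same rule when no front vowel follows gives [ponasu].

[ponasu]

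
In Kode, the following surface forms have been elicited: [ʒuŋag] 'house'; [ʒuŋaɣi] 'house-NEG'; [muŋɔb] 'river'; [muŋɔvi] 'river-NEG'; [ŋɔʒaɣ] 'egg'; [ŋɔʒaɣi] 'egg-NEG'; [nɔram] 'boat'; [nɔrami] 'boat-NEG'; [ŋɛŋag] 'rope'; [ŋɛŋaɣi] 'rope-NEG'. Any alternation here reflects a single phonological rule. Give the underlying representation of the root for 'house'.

The stem for 'house' ends in [g] in [ʒuŋag] but [ɣ] in [ʒuŋaɣi].
If /ɣ/ were underlying and a rule turned it into [g] in isolation, 'egg' would also alternate; but it has [ɣ] in both [ŋɔʒaɣ] and [ŋɔʒaɣi].
The underlying segment must be /g/; voiced stops become fricatives between vowels, yielding [ɣ] there.

/ʒuŋag/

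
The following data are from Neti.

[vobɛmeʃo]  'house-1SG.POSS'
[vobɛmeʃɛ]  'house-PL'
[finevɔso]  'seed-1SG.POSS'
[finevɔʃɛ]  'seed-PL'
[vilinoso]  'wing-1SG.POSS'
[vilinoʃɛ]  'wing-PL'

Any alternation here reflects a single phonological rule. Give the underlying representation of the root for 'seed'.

/finevɔs/

'seed' shows [s] ~ [ʃ] at the end of the stem ([finevɔso] vs [finevɔʃɛ]).
Compare 'house', with invariant [ʃ] in [vobɛmeʃo] and [vobɛmeʃɛ]: an analysis with underlying /ʃ/ and a rule producing [s] before the 1SG.POSS suffix would wrongly predict alternation here too.
So /s/ is underlying, and a rule of palatalization before a front vowel — /s/ becomes palato-alveolar [ʃ] before a front vowel — gives [ʃ].
Hence 'seed' is /finevɔs/ underlyingly.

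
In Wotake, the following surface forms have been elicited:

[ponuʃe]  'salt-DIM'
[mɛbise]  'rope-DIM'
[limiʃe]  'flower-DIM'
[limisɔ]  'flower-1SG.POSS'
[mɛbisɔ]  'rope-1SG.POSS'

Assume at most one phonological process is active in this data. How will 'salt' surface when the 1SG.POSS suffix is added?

[ponusɔ]

The stem for 'flower' ends in [ʃ] in [limiʃe] but [s] in [limisɔ].
The stem 'rope' ([mɛbise], [mɛbisɔ]) shows [s] unchanged in both environments, so [s] cannot be basic with [ʃ] derived before the DIM suffix.
The alternation reflects depalatalization: palato-alveolar /ʃ/ becomes [s] when no front vowel follows. /ʃ/ is underlying.
The one attested form of 'salt', [ponuʃe], shows underlying /ponuʃ/. Applying the same rule when no front vowel follows gives [ponusɔ].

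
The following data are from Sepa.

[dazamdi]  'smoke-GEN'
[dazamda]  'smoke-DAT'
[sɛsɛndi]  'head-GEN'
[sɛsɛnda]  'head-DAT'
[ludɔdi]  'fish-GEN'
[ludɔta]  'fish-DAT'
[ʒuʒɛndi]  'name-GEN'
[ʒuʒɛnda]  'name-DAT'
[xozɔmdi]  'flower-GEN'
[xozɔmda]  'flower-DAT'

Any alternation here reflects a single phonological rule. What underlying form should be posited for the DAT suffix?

The DAT suffix surfaces as [-da] and [-ta], depending on the final segment of the stem.
By contrast the GEN suffix keeps its initial [d] throughout — that segment must be underlying.
The DAT suffix is therefore /-ta/ underlyingly, with post-nasal voicing: voiceless stops become voiced after a nasal.

/-ta/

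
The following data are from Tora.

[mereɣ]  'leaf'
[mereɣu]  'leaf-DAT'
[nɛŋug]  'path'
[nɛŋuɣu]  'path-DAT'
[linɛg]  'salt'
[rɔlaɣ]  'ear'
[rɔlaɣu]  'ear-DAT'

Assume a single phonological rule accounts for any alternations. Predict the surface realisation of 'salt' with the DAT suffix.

The stem for 'path' ends in [g] in [nɛŋug] but [ɣ] in [nɛŋuɣu].
If /ɣ/ were underlying and a rule turned it into [g] in isolation, 'ear' would also alternate; but it has [ɣ] in both [rɔlaɣ] and [rɔlaɣu].
Therefore /g/ is basic and [ɣ] is derived by intervocalic spirantization (voiced stops become fricatives between vowels).
From [linɛg] the stem 'salt' is /linɛg/; between vowels this yields [linɛɣu].

[linɛɣu]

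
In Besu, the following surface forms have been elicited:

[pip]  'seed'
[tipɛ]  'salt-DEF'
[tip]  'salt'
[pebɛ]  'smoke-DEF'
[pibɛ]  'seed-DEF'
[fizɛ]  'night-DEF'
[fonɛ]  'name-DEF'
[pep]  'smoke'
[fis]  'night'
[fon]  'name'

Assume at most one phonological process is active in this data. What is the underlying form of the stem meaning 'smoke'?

/peb/

'smoke' shows [p] ~ [b] at the end of the stem ([pep] vs [pebɛ]).
The stem 'salt' ([tip], [tipɛ]) shows [p] unchanged in both environments, so [p] cannot be basic with [b] derived before the DEF suffix.
Therefore /b/ is basic and [p] is derived by word-final obstruent devoicing (voiced obstruents become voiceless word-finally).
The underlying form of 'smoke' is therefore /peb/.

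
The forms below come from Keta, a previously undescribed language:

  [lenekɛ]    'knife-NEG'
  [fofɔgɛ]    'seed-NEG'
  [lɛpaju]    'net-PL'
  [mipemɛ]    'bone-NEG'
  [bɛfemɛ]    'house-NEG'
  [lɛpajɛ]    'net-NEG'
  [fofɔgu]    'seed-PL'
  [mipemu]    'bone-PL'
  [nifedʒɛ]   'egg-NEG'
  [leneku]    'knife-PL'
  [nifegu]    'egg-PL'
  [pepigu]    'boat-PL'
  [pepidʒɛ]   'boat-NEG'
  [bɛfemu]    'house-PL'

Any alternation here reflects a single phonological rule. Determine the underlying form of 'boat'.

The stem for 'boat' ends in [g] in [pepigu] but [dʒ] in [pepidʒɛ].
Compare 'seed', with invariant [g] in [fofɔgu] and [fofɔgɛ]: an analysis with underlying /g/ and a rule producing [dʒ] before the NEG suffix would wrongly predict alternation here too.
So /dʒ/ is underlying, and a rule of depalatalization — palato-alveolar /dʒ/ becomes [g] when no front vowel follows — gives [g].

/pepidʒ/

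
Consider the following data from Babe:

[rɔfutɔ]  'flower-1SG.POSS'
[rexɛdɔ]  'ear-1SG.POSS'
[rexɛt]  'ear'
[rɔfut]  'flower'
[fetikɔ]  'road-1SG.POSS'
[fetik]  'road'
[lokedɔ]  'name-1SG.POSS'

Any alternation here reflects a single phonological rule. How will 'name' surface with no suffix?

'ear' shows [t] ~ [d] at the end of the stem ([rexɛt] vs [rexɛdɔ]).
But 'flower' keeps [t] in both environments ([rɔfut], [rɔfutɔ]), so there is no rule changing /t/ to [d] before the 1SG.POSS suffix.
So /d/ is underlying, and a rule of word-final obstruent devoicing — voiced obstruents become voiceless word-finally — gives [t].
The one attested form of 'name', [lokedɔ], shows underlying /loked/. Applying the same rule word-finally gives [loket].

[loket]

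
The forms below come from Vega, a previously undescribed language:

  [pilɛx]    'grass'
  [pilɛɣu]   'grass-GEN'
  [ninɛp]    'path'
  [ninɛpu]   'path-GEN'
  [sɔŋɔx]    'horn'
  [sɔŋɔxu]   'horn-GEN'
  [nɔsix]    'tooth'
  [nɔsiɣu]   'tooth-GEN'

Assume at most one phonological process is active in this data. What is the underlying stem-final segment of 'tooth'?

/ɣ/

The root 'tooth' surfaces as [nɔsix] and [nɔsiɣu], with a stem-final [x] ~ [ɣ] alternation.
But 'horn' keeps [x] in both environments ([sɔŋɔx], [sɔŋɔxu]), so there is no rule changing /x/ to [ɣ] before the GEN suffix.
The underlying segment must be /ɣ/; voiced obstruents become voiceless word-finally, yielding [x] there.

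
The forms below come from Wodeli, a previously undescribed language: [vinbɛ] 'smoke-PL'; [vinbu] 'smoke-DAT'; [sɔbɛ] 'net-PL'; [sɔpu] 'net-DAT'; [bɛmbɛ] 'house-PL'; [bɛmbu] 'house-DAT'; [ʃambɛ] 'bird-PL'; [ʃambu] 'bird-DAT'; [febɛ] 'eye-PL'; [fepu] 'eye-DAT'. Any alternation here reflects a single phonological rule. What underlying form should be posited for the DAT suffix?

The DAT suffix surfaces as [-bu] and [-pu], depending on the final segment of the stem.
By contrast the PL suffix keeps its initial [b] throughout — that segment must be underlying.
So the underlying form is /-pu/, and voiceless stops become voiced after a nasal.

/-pu/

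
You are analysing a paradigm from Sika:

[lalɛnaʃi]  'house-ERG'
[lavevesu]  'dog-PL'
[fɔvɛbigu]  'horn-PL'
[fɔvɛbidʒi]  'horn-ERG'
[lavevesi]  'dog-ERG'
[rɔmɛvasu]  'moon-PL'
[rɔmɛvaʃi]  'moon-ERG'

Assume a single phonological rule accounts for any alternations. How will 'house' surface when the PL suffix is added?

[lalɛnasu]

The stem for 'moon' ends in [s] in [rɔmɛvasu] but [ʃ] in [rɔmɛvaʃi].
Compare 'dog', with invariant [s] in [lavevesu] and [lavevesi]: an analysis with underlying /s/ and a rule producing [ʃ] before the ERG suffix would wrongly predict alternation here too.
The alternation reflects depalatalization: palato-alveolar /dʒ/ and /ʃ/ become [g] and [s] when no front vowel follows. /ʃ/ is underlying.
The one attested form of 'house', [lalɛnaʃi], shows underlying /lalɛnaʃ/. Applying the same rule when no front vowel follows gives [lalɛnasu].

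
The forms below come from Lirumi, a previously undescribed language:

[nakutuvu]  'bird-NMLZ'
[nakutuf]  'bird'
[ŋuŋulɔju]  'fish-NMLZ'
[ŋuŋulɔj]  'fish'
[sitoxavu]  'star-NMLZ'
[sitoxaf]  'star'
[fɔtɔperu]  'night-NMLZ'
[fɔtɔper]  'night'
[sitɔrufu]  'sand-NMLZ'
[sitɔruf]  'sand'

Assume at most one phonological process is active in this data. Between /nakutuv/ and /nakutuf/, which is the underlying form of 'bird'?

/nakutuv/

The stem for 'bird' ends in [v] in [nakutuvu] but [f] in [nakutuf].
But 'sand' keeps [f] in both environments ([sitɔrufu], [sitɔruf]), so there is no rule changing /f/ to [v] before the NMLZ suffix.
The underlying segment must be /v/; voiced obstruents become voiceless word-finally, yielding [f] there.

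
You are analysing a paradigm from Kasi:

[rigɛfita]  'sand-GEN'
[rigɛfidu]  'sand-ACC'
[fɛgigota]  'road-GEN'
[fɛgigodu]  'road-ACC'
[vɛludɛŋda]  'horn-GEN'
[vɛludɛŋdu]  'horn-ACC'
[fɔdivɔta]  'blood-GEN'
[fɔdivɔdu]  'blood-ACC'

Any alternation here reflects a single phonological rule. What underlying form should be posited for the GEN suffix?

The GEN suffix surfaces as [-da] and [-ta], depending on the final segment of the stem.
The ACC suffix, which begins with [d], is invariant after every stem; so [d] is not altered by any rule here.
So the underlying form is /-ta/, and voiceless stops become voiced after a nasal.

/-ta/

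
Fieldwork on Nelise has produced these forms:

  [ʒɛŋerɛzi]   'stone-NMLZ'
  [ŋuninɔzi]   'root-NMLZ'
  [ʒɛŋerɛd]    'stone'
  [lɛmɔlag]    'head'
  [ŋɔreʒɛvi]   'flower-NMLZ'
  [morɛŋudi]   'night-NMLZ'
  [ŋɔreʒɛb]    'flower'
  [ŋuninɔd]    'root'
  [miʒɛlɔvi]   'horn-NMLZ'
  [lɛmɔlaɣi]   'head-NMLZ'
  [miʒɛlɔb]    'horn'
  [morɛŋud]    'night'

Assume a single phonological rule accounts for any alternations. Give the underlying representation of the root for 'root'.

'root' shows [z] ~ [d] at the end of the stem ([ŋuninɔzi] vs [ŋuninɔd]).
Compare 'night', with invariant [d] in [morɛŋudi] and [morɛŋud]: an analysis with underlying /d/ and a rule producing [z] before the NMLZ suffix would wrongly predict alternation here too.
Therefore /z/ is basic and [d] is derived by word-final hardening (voiced fricatives become stops word-finally).

/ŋuninɔz/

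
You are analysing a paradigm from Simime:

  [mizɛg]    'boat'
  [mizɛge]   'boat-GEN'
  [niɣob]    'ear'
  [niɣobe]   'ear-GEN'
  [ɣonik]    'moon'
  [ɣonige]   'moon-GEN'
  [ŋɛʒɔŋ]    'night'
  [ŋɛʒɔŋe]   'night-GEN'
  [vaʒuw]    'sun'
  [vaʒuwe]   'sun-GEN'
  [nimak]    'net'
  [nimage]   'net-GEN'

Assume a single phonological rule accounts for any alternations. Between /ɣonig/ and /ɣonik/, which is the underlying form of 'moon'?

/ɣonik/

The root 'moon' surfaces as [ɣonik] and [ɣonige], with a stem-final [k] ~ [g] alternation.
But 'boat' keeps [g] in both environments ([mizɛg], [mizɛge]), so there is no rule changing /g/ to [k] in isolation.
So /k/ is underlying, and a rule of intervocalic voicing — voiceless stops become voiced between vowels — gives [g].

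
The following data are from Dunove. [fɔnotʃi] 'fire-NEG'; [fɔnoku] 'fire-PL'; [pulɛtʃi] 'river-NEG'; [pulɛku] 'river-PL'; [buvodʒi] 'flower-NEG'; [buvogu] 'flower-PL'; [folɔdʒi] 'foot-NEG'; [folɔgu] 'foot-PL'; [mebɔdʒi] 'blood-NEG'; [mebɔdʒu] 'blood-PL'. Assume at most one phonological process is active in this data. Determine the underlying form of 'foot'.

/folɔg/

The root 'foot' surfaces as [folɔdʒi] and [folɔgu], with a stem-final [dʒ] ~ [g] alternation.
The stem 'blood' ([mebɔdʒi], [mebɔdʒu]) shows [dʒ] unchanged in both environments, so [dʒ] cannot be basic with [g] derived before the PL suffix.
The alternation reflects palatalization before a front vowel: /k/ and /g/ become palato-alveolar [tʃ] and [dʒ] before a front vowel. /g/ is underlying.
Hence 'foot' is /folɔg/ underlyingly.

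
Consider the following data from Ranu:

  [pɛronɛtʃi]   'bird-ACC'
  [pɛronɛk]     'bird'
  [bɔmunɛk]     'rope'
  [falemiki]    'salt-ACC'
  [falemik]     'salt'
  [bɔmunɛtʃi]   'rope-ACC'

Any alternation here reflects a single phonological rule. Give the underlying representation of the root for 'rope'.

/bɔmunɛtʃ/

The root 'rope' surfaces as [bɔmunɛtʃi] and [bɔmunɛk], with a stem-final [tʃ] ~ [k] alternation.
But 'salt' keeps [k] in both environments ([falemiki], [falemik]), so there is no rule changing /k/ to [tʃ] before the ACC suffix.
The alternation reflects depalatalization: palato-alveolar /tʃ/ becomes [k] when no front vowel follows. /tʃ/ is underlying.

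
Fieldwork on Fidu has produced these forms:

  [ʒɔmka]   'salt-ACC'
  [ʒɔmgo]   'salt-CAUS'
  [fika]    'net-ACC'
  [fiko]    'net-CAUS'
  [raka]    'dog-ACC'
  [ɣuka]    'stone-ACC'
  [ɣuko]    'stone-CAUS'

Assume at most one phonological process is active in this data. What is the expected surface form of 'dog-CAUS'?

[rako]

The CAUS morpheme has two allomorphs, [-go] and [-ko].
By contrast the ACC suffix keeps its initial [k] throughout — that segment must be underlying.
The CAUS suffix is therefore /-go/ underlyingly, with post-vocalic devoicing: voiced stops become voiceless after a vowel.
After 'dog', which ends in a vowel, the suffix surfaces as [-ko], giving [rako].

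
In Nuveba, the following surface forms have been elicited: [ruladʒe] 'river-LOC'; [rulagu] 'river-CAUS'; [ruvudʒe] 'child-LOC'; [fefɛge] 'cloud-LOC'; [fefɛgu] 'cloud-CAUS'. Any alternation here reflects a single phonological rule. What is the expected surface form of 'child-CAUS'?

[ruvugu]

The stem for 'river' ends in [dʒ] in [ruladʒe] but [g] in [rulagu].
If /g/ were underlying and a rule turned it into [dʒ] before the LOC suffix, 'cloud' would also alternate; but it has [g] in both [fefɛge] and [fefɛgu].
The underlying segment must be /dʒ/; palato-alveolar /dʒ/ becomes [g] when no front vowel follows, yielding [g] there.
From [ruvudʒe] the stem 'child' is /ruvudʒ/; when no front vowel follows this yields [ruvugu].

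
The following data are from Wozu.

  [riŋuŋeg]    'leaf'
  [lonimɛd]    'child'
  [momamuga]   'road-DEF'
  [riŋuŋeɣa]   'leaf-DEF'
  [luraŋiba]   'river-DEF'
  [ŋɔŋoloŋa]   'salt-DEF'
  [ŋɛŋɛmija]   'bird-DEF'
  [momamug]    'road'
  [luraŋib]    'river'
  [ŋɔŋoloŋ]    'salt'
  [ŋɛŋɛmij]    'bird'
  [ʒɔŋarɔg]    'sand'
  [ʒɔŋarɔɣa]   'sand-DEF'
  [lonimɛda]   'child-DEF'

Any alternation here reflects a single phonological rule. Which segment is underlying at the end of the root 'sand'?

/ɣ/

The root 'sand' surfaces as [ʒɔŋarɔɣa] and [ʒɔŋarɔg], with a stem-final [ɣ] ~ [g] alternation.
The stem 'road' ([momamuga], [momamug]) shows [g] unchanged in both environments, so [g] cannot be basic with [ɣ] derived before the DEF suffix.
The underlying segment must be /ɣ/; voiced fricatives become stops word-finally, yielding [g] there.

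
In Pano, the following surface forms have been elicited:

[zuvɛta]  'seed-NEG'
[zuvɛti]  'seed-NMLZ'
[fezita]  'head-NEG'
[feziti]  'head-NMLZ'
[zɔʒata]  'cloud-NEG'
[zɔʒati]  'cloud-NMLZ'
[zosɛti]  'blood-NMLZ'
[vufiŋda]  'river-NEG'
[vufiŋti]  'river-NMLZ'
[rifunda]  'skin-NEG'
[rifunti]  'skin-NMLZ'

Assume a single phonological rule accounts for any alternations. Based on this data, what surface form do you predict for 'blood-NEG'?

The NEG morpheme has two allomorphs, [-da] and [-ta].
The NMLZ suffix, which begins with [t], is invariant after every stem; so [t] is not altered by any rule here.
So the underlying form is /-da/, and voiced stops become voiceless after a vowel.
After 'blood', which ends in a vowel, the suffix surfaces as [-ta], giving [zosɛta].

[zosɛta]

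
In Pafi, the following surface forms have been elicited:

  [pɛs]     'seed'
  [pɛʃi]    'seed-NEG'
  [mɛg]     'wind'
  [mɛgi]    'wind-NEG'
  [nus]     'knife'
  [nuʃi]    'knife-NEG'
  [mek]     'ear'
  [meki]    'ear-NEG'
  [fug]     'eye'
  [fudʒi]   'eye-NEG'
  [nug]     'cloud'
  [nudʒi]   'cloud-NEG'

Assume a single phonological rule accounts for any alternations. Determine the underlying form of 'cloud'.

The root 'cloud' surfaces as [nug] and [nudʒi], with a stem-final [g] ~ [dʒ] alternation.
But 'wind' keeps [g] in both environments ([mɛg], [mɛgi]), so there is no rule changing /g/ to [dʒ] before the NEG suffix.
So /dʒ/ is underlying, and a rule of depalatalization — palato-alveolar /dʒ/ and /ʃ/ become [g] and [s] when no front vowel follows — gives [g].
The underlying form of 'cloud' is therefore /nudʒ/.

/nudʒ/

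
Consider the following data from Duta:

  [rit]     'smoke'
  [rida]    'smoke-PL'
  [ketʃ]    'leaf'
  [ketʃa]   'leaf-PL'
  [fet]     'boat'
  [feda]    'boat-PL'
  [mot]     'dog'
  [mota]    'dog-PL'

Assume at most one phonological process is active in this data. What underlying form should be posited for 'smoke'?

/rid/

The root 'smoke' surfaces as [rit] and [rida], with a stem-final [t] ~ [d] alternation.
The stem 'dog' ([mot], [mota]) shows [t] unchanged in both environments, so [t] cannot be basic with [d] derived before the PL suffix.
The underlying segment must be /d/; voiced obstruents become voiceless word-finally, yielding [t] there.
So 'smoke' = /rid/.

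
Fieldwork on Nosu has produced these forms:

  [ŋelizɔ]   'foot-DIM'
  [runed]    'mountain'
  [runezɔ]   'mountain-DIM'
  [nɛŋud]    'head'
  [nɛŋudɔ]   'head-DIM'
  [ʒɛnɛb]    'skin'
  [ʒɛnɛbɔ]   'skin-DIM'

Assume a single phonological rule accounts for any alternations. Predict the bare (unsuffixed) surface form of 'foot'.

'mountain' shows [d] ~ [z] at the end of the stem ([runed] vs [runezɔ]).
But 'head' keeps [d] in both environments ([nɛŋud], [nɛŋudɔ]), so there is no rule changing /d/ to [z] before the DIM suffix.
The underlying segment must be /z/; voiced fricatives become stops word-finally, yielding [d] there.
From [ŋelizɔ] the stem 'foot' is /ŋeliz/; word-finally this yields [ŋelid].

[ŋelid]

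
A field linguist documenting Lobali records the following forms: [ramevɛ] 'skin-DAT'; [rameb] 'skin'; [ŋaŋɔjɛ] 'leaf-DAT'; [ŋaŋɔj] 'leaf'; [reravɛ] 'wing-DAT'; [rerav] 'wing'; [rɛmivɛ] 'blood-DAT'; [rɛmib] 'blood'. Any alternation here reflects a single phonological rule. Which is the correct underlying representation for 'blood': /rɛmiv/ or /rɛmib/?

/rɛmib/

The stem for 'blood' ends in [v] in [rɛmivɛ] but [b] in [rɛmib].
But 'wing' keeps [v] in both environments ([reravɛ], [rerav]), so there is no rule changing /v/ to [b] in isolation.
The underlying segment must be /b/; voiced stops become fricatives between vowels, yielding [v] there.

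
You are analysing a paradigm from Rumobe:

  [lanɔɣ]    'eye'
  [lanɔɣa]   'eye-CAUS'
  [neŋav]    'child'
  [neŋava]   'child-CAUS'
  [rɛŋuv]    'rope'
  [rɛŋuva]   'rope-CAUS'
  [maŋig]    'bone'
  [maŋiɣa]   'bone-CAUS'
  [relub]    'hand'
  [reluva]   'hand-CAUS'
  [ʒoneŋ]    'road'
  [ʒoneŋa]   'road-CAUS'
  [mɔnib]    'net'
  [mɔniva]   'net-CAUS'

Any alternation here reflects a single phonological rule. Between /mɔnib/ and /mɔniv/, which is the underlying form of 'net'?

/mɔnib/

The root 'net' surfaces as [mɔnib] and [mɔniva], with a stem-final [b] ~ [v] alternation.
If /v/ were underlying and a rule turned it into [b] in isolation, 'rope' would also alternate; but it has [v] in both [rɛŋuv] and [rɛŋuva].
The alternation reflects intervocalic spirantization: voiced stops become fricatives between vowels. /b/ is underlying.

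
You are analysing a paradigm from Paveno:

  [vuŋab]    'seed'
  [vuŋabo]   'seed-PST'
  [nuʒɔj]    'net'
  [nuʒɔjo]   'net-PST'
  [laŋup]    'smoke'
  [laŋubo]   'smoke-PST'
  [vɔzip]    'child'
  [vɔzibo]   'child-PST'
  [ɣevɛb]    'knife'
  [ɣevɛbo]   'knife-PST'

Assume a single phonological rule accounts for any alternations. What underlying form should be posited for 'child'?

/vɔzip/

In [vɔzip] and [vɔzibo] the final segment of 'child' alternates: [p] ~ [b].
Compare 'knife', with invariant [b] in [ɣevɛb] and [ɣevɛbo]: an analysis with underlying /b/ and a rule producing [p] in isolation would wrongly predict alternation here too.
So /p/ is underlying, and a rule of intervocalic voicing — voiceless stops become voiced between vowels — gives [b].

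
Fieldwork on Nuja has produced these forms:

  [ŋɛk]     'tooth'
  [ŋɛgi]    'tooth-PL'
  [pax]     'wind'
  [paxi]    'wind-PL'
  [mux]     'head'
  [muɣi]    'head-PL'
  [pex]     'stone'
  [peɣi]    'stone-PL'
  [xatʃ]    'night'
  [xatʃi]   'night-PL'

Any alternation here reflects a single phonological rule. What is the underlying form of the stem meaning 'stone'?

/peɣ/

In [pex] and [peɣi] the final segment of 'stone' alternates: [x] ~ [ɣ].
The stem 'wind' ([pax], [paxi]) shows [x] unchanged in both environments, so [x] cannot be basic with [ɣ] derived before the PL suffix.
The underlying segment must be /ɣ/; voiced obstruents become voiceless word-finally, yielding [x] there.
The underlying form of 'stone' is therefore /peɣ/.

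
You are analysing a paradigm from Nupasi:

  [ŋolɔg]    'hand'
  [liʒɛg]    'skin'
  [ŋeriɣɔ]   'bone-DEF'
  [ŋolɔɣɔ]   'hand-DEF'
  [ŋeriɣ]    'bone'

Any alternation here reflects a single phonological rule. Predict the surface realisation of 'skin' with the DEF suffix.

In [ŋolɔɣɔ] and [ŋolɔg] the final segment of 'hand' alternates: [ɣ] ~ [g].
The stem 'bone' ([ŋeriɣɔ], [ŋeriɣ]) shows [ɣ] unchanged in both environments, so [ɣ] cannot be basic with [g] derived in isolation.
So /g/ is underlying, and a rule of intervocalic spirantization — voiced stops become fricatives between vowels — gives [ɣ].
From [liʒɛg] the stem 'skin' is /liʒɛg/; between vowels this yields [liʒɛɣɔ].

[liʒɛɣɔ]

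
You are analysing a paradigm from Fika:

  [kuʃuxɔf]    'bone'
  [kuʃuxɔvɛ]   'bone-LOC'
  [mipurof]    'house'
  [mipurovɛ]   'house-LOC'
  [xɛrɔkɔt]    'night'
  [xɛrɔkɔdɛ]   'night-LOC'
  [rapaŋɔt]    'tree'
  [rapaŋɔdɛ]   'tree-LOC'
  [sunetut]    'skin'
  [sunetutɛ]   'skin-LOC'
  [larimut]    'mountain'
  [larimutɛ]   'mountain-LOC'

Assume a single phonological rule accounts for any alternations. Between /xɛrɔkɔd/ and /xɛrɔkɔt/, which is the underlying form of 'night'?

/xɛrɔkɔd/

The root 'night' surfaces as [xɛrɔkɔt] and [xɛrɔkɔdɛ], with a stem-final [t] ~ [d] alternation.
The stem 'mountain' ([larimut], [larimutɛ]) shows [t] unchanged in both environments, so [t] cannot be basic with [d] derived before the LOC suffix.
The underlying segment must be /d/; voiced obstruents become voiceless word-finally, yielding [t] there.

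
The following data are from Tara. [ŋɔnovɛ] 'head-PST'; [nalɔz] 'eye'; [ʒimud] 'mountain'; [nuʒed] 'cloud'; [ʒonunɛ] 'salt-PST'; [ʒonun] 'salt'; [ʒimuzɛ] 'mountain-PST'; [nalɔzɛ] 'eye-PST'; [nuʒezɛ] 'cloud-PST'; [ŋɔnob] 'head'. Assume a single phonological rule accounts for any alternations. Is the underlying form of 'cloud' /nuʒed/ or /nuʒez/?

In [nuʒezɛ] and [nuʒed] the final segment of 'cloud' alternates: [z] ~ [d].
But 'eye' keeps [z] in both environments ([nalɔzɛ], [nalɔz]), so there is no rule changing /z/ to [d] in isolation.
The underlying segment must be /d/; voiced stops become fricatives between vowels, yielding [z] there.

/nuʒed/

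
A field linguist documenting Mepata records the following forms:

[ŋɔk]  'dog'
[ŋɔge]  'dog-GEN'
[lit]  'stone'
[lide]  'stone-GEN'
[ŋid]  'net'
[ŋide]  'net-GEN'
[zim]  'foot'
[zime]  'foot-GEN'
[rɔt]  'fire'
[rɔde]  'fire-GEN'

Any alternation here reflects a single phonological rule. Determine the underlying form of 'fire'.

The root 'fire' surfaces as [rɔt] and [rɔde], with a stem-final [t] ~ [d] alternation.
But 'net' keeps [d] in both environments ([ŋid], [ŋide]), so there is no rule changing /d/ to [t] in isolation.
The alternation reflects intervocalic voicing: voiceless stops become voiced between vowels. /t/ is underlying.
Hence 'fire' is /rɔt/ underlyingly.

/rɔt/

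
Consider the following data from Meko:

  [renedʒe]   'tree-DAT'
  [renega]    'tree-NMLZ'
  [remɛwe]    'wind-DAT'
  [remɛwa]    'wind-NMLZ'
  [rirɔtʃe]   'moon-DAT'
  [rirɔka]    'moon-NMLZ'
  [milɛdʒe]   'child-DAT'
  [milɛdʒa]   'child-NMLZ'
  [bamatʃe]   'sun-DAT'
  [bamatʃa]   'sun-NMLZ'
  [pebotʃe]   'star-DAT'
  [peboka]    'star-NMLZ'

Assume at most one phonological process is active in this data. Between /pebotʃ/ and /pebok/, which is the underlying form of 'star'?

'star' shows [tʃ] ~ [k] at the end of the stem ([pebotʃe] vs [peboka]).
But 'sun' keeps [tʃ] in both environments ([bamatʃe], [bamatʃa]), so there is no rule changing /tʃ/ to [k] before the NMLZ suffix.
The alternation reflects palatalization before a front vowel: /k/ and /g/ become palato-alveolar [tʃ] and [dʒ] before a front vowel. /k/ is underlying.

/pebok/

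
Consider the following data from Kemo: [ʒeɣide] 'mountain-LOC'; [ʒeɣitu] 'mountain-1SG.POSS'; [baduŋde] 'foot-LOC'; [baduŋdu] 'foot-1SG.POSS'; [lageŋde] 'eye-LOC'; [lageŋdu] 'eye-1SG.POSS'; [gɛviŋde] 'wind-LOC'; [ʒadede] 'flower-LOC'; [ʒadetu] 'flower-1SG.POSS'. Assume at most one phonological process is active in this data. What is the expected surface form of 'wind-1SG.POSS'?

The 1SG.POSS suffix surfaces as [-du] and [-tu], depending on the final segment of the stem.
By contrast the LOC suffix keeps its initial [d] throughout — that segment must be underlying.
So the underlying form is /-tu/, and voiceless stops become voiced after a nasal.
After 'wind', which ends in a nasal, the suffix surfaces as [-du], giving [gɛviŋdu].

[gɛviŋdu]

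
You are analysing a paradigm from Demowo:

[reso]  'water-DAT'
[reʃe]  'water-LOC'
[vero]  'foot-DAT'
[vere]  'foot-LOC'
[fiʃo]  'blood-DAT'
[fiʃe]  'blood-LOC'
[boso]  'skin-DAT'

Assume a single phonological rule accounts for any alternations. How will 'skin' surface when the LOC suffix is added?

[boʃe]

In [reso] and [reʃe] the final segment of 'water' alternates: [s] ~ [ʃ].
If /ʃ/ were underlying and a rule turned it into [s] before the DAT suffix, 'blood' would also alternate; but it has [ʃ] in both [fiʃo] and [fiʃe].
The underlying segment must be /s/; /s/ becomes palato-alveolar [ʃ] before a front vowel, yielding [ʃ] there.
The one attested form of 'skin', [boso], shows underlying /bos/. Applying the same rule before a front vowel gives [boʃe].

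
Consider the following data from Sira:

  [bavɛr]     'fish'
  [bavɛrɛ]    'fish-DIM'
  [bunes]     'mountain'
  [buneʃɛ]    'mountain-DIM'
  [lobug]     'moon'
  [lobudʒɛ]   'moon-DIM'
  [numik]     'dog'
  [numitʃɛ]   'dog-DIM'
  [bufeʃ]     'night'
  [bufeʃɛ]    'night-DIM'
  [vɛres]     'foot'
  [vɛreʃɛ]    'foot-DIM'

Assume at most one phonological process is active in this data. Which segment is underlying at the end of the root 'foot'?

'foot' shows [s] ~ [ʃ] at the end of the stem ([vɛres] vs [vɛreʃɛ]).
Compare 'night', with invariant [ʃ] in [bufeʃ] and [bufeʃɛ]: an analysis with underlying /ʃ/ and a rule producing [s] in isolation would wrongly predict alternation here too.
The alternation reflects palatalization before a front vowel: /k/, /g/ and /s/ become palato-alveolar [tʃ], [dʒ] and [ʃ] before a front vowel. /s/ is underlying.

/s/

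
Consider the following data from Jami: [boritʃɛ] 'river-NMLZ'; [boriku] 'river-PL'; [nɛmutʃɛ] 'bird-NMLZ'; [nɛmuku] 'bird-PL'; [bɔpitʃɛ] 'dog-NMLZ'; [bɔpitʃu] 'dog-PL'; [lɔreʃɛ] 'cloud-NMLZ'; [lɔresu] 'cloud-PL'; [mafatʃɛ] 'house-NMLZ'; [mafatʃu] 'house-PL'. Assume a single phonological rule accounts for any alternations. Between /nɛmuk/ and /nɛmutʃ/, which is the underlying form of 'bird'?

The root 'bird' surfaces as [nɛmutʃɛ] and [nɛmuku], with a stem-final [tʃ] ~ [k] alternation.
Compare 'house', with invariant [tʃ] in [mafatʃɛ] and [mafatʃu]: an analysis with underlying /tʃ/ and a rule producing [k] before the PL suffix would wrongly predict alternation here too.
Therefore /k/ is basic and [tʃ] is derived by palatalization before a front vowel (/k/ and /s/ become palato-alveolar [tʃ] and [ʃ] before a front vowel).

/nɛmuk/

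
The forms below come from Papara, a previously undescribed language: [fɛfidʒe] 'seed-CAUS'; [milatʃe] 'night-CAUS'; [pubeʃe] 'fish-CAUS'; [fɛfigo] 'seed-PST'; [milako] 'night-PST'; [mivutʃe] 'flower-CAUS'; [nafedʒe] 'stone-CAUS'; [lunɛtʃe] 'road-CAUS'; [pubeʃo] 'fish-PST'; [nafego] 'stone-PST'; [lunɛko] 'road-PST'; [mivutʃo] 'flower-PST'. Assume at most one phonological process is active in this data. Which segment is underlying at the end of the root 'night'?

The root 'night' surfaces as [milako] and [milatʃe], with a stem-final [k] ~ [tʃ] alternation.
The stem 'flower' ([mivutʃo], [mivutʃe]) shows [tʃ] unchanged in both environments, so [tʃ] cannot be basic with [k] derived before the PST suffix.
The underlying segment must be /k/; /k/ and /g/ become palato-alveolar [tʃ] and [dʒ] before a front vowel, yielding [tʃ] there.

/k/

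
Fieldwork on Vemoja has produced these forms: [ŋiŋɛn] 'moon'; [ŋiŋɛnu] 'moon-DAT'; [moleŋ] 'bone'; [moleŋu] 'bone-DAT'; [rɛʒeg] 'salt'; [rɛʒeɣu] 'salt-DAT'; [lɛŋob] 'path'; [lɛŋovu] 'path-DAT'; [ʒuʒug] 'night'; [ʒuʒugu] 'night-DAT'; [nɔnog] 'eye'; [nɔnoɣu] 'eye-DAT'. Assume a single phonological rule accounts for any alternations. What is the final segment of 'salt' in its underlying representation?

'salt' shows [g] ~ [ɣ] at the end of the stem ([rɛʒeg] vs [rɛʒeɣu]).
Compare 'night', with invariant [g] in [ʒuʒug] and [ʒuʒugu]: an analysis with underlying /g/ and a rule producing [ɣ] before the DAT suffix would wrongly predict alternation here too.
So /ɣ/ is underlying, and a rule of word-final hardening — voiced fricatives become stops word-finally — gives [g].

/ɣ/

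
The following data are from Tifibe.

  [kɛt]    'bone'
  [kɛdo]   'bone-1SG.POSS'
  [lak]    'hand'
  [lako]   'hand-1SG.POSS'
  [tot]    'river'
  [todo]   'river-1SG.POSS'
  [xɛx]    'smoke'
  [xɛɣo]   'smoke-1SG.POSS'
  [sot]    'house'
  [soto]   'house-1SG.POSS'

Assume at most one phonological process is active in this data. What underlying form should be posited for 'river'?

'river' shows [t] ~ [d] at the end of the stem ([tot] vs [todo]).
Compare 'house', with invariant [t] in [sot] and [soto]: an analysis with underlying /t/ and a rule producing [d] before the 1SG.POSS suffix would wrongly predict alternation here too.
So /d/ is underlying, and a rule of word-final obstruent devoicing — voiced obstruents become voiceless word-finally — gives [t].
Hence 'river' is /tod/ underlyingly.

/tod/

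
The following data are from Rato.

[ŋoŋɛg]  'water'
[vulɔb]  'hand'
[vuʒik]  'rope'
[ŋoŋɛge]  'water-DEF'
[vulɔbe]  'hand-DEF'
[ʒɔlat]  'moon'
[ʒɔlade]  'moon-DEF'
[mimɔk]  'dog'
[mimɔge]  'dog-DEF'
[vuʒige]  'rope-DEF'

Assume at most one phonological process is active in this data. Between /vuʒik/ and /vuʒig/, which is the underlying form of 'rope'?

The root 'rope' surfaces as [vuʒik] and [vuʒige], with a stem-final [k] ~ [g] alternation.
If /g/ were underlying and a rule turned it into [k] in isolation, 'water' would also alternate; but it has [g] in both [ŋoŋɛg] and [ŋoŋɛge].
The underlying segment must be /k/; voiceless stops become voiced between vowels, yielding [g] there.

/vuʒik/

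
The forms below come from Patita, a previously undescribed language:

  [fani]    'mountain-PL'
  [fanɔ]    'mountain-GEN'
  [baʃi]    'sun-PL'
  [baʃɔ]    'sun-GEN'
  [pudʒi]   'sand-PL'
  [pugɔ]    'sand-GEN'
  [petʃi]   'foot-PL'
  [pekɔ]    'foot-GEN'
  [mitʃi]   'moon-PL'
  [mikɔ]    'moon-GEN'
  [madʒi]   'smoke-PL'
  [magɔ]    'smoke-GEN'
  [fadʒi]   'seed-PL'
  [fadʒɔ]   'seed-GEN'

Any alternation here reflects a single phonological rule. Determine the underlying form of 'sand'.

/pug/

The stem for 'sand' ends in [dʒ] in [pudʒi] but [g] in [pugɔ].
If /dʒ/ were underlying and a rule turned it into [g] before the GEN suffix, 'seed' would also alternate; but it has [dʒ] in both [fadʒi] and [fadʒɔ].
So /g/ is underlying, and a rule of palatalization before a front vowel — /k/ and /g/ become palato-alveolar [tʃ] and [dʒ] before a front vowel — gives [dʒ].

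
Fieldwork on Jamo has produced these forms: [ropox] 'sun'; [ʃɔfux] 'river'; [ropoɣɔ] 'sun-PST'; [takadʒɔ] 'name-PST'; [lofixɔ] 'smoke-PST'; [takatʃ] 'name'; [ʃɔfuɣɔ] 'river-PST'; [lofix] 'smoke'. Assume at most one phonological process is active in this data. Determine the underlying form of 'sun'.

/ropoɣ/

'sun' shows [ɣ] ~ [x] at the end of the stem ([ropoɣɔ] vs [ropox]).
But 'smoke' keeps [x] in both environments ([lofixɔ], [lofix]), so there is no rule changing /x/ to [ɣ] before the PST suffix.
The alternation reflects word-final obstruent devoicing: voiced obstruents become voiceless word-finally. /ɣ/ is underlying.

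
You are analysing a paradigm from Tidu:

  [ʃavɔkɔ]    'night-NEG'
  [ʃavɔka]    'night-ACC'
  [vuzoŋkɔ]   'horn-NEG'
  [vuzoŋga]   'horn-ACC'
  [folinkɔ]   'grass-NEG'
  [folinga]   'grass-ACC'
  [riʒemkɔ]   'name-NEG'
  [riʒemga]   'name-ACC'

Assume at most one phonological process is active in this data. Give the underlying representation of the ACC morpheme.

The ACC suffix surfaces as [-ga] and [-ka], depending on the final segment of the stem.
By contrast the NEG suffix keeps its initial [k] throughout — that segment must be underlying.
The ACC suffix is therefore /-ga/ underlyingly, with post-vocalic devoicing: voiced stops become voiceless after a vowel.

/-ga/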